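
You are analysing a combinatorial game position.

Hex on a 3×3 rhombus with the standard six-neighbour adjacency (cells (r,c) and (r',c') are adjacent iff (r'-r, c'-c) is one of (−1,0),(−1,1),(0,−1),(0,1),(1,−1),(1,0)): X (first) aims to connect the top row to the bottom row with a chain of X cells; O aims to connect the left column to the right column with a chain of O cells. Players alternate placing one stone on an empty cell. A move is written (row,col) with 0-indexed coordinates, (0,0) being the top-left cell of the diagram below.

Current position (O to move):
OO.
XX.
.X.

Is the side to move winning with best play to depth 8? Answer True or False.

ply 1, O at OO./XX./.X. | (0,2)=+1→OOO/XX./.X.*; (1,2)=-1→OO./XXO/.X.; (2,0)=-1→OO./XX./OX.; (2,2)=-1→OO./XX./.XO
ply 2: OOO/XX./.X. is terminal -1 (X); from OO./XX./.X. depth 8

O winning at [OO./XX./.X.]: True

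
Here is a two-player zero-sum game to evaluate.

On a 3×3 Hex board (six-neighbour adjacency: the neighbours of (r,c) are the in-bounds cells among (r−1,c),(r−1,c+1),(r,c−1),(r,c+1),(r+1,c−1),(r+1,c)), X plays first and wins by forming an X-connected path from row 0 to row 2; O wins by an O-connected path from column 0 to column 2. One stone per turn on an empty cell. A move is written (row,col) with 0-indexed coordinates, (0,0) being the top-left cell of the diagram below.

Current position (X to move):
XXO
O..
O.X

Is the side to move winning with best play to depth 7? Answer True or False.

[XXO/O../O.X] X move#1: (1,1):+1/XXO/OX./O.X*, (1,2):-1/XXO/O.X/O.X, (2,1):-1/XXO/O../OXX
[XXO/OX./O.X] O move#2: (1,2):-1/XXO/OXO/O.X*, (2,1):-1/XXO/OX./OOX
[XXO/OXO/O.X] X move#3: (2,1):+1/XXO/OXO/OXX*
[XXO/OXO/OXX] end (terminal -1, O#4); searched XXO/O../O.X to 7

X winning at [XXO/O../O.X]: True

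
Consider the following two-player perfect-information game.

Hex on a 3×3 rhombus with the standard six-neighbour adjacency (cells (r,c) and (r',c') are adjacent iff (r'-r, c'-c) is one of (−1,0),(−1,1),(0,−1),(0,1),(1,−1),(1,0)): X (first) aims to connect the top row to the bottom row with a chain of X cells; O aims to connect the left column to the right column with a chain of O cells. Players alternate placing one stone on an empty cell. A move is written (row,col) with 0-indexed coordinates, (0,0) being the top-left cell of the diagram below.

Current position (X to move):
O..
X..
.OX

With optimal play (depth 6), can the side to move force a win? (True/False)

p1 X@[O../X../.OX]: (0,1)[OX./X../.OX]+1* (0,2)[O.X/X../.OX]+1 (1,1)[O../XX./.OX]+1 (1,2)[O../X.X/.OX]+1 (2,0)[O../X../XOX]+1
p2 O@[OX./X../.OX]: (0,2)[OXO/X../.OX]-1* (1,1)[OX./XO./.OX]-1 (1,2)[OX./X.O/.OX]-1 (2,0)[OX./X../OOX]-1
p3 X@[OXO/X../.OX]: (1,1)[OXO/XX./.OX]+1* (1,2)[OXO/X.X/.OX]+1 (2,0)[OXO/X../XOX]+1
p4 O@[OXO/XX./.OX]: (1,2)[OXO/XXO/.OX]-1* (2,0)[OXO/XX./OOX]-1
p5 X@[OXO/XXO/.OX]: (2,0)[OXO/XXO/XOX]+1*
p6 O@[OXO/XXO/XOX] terminal -1; root [O../X../.OX] d6

X winning at [O../X../.OX]: True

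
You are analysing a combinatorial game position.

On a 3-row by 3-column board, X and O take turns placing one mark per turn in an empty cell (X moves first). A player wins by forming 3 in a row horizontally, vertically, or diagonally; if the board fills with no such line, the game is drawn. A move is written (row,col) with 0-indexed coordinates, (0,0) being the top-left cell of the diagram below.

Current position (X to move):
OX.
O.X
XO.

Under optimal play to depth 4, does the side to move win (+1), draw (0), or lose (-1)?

value(OX./O.X/XO., X) = +1

p1 X@[OX./O.X/XO.]: (0,2)[OXX/O.X/XO.]+1* (1,1)[OX./OXX/XO.]+0 (2,2)[OX./O.X/XOX]+0
p2 O@[OXX/O.X/XO.]: (1,1)[OXX/OOX/XO.]-1* (2,2)[OXX/O.X/XOO]-1
p3 X@[OXX/OOX/XO.]: (2,2)[OXX/OOX/XOX]+1*
p4 O@[OXX/OOX/XOX] terminal -1; root [OX./O.X/XO.] d4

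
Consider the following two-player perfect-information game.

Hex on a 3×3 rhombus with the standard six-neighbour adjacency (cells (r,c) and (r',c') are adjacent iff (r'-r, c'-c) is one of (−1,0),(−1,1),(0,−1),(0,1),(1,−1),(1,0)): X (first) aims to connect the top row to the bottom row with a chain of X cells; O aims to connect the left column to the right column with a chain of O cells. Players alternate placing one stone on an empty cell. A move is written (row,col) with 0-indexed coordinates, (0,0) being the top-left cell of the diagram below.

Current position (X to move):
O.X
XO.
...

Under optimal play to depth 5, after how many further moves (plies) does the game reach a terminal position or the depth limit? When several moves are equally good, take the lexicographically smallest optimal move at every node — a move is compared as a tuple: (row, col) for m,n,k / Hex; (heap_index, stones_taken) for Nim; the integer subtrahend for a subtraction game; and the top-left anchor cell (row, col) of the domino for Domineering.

ply 1, X at O.X/XO./... | (0,1)=+1→OXX/XO./...*; (1,2)=+1→O.X/XOX/...; (2,0)=+1→O.X/XO./X..; (2,1)=-1→O.X/XO./.X.; (2,2)=-1→O.X/XO./..X
ply 2, O at OXX/XO./... | (1,2)=-1→OXX/XOO/...*; (2,0)=-1→OXX/XO./O..; (2,1)=-1→OXX/XO./.O.; (2,2)=-1→OXX/XO./..O
ply 3, X at OXX/XOO/... | (2,0)=+1→OXX/XOO/X..*; (2,1)=-1→OXX/XOO/.X.; (2,2)=-1→OXX/XOO/..X
ply 4: OXX/XOO/X.. is terminal -1 (O); from O.X/XO./... depth 5

PV length from [O.X/XO./...]: 3 plies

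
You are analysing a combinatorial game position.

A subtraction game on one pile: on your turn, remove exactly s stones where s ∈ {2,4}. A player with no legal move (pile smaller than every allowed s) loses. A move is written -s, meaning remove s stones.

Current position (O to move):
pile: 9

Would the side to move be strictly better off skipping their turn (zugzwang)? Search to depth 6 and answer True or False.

p1 O@[9]: -2[7]+1* -4[5]-1
p2 X@[7]: -2[5]-1* -4[3]-1
p3 O@[5]: -2[3]-1 -4[1]+1*
p4 X@[1] terminal -1; root [9] d6
if O skipped the turn, X would face:
~ p1 X@[9]: -2[7]+1* -4[5]-1
~ p2 O@[7]: -2[5]-1* -4[3]-1
~ p3 X@[5]: -2[3]-1 -4[1]+1*
~ p4 O@[1] terminal -1; root [9] d6
compare (O): move=+1 vs pass=-1

zugzwang(9, O) = False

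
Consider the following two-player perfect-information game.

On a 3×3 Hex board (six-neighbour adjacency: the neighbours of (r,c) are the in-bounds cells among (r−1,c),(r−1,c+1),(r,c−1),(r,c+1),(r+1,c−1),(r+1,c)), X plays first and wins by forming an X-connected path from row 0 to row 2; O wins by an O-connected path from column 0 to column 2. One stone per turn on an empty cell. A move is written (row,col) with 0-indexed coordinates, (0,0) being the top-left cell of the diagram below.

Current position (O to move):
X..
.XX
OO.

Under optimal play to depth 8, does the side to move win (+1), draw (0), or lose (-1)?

value(X../.XX/OO., O) = +1

p1 O@[X../.XX/OO.]: (0,1)[XO./.XX/OO.]-1 (0,2)[X.O/.XX/OO.]-1 (1,0)[X../OXX/OO.]-1 (2,2)[X../.XX/OOO]+1*
p2 X@[X../.XX/OOO] terminal -1; root [X../.XX/OO.] d8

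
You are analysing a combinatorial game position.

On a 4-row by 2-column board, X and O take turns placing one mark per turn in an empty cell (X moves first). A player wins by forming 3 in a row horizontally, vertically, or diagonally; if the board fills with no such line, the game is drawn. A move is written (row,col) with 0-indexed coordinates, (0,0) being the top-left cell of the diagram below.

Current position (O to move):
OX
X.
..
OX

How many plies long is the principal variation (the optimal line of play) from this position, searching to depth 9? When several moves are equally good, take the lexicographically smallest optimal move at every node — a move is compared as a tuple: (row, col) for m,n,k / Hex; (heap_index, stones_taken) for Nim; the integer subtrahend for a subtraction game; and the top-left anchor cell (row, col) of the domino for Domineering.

[OX/X./../OX] O move#1: (1,1):+0/OX/XO/../OX*, (2,0):+0/OX/X./O./OX, (2,1):+0/OX/X./.O/OX
[OX/XO/../OX] X move#2: (2,0):+0/OX/XO/X./OX*, (2,1):+0/OX/XO/.X/OX
[OX/XO/X./OX] O move#3: (2,1):+0/OX/XO/XO/OX*
[OX/XO/XO/OX] end (terminal +0, X#4); searched OX/X./../OX to 9

PV length from [OX/X./../OX]: 3 plies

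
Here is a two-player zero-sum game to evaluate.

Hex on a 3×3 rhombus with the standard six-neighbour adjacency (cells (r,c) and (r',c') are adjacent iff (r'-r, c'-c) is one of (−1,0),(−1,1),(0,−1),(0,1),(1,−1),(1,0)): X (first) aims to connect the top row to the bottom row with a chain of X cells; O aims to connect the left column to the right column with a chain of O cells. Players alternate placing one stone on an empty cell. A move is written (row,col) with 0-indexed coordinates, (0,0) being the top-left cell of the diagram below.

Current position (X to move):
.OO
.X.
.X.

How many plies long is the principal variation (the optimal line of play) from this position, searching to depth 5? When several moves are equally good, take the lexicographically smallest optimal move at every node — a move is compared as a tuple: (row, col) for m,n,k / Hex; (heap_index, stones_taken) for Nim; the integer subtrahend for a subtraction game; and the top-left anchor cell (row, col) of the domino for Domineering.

PV length from [.OO/.X./.X.]: 2 plies

p1 X@[.OO/.X./.X.]: (0,0)[XOO/.X./.X.]-1* (1,0)[.OO/XX./.X.]-1 (1,2)[.OO/.XX/.X.]-1 (2,0)[.OO/.X./XX.]-1 (2,2)[.OO/.X./.XX]-1
p2 O@[XOO/.X./.X.]: (1,0)[XOO/OX./.X.]+1* (1,2)[XOO/.XO/.X.]-1 (2,0)[XOO/.X./OX.]-1 (2,2)[XOO/.X./.XO]-1
p3 X@[XOO/OX./.X.] terminal -1; root [.OO/.X./.X.] d5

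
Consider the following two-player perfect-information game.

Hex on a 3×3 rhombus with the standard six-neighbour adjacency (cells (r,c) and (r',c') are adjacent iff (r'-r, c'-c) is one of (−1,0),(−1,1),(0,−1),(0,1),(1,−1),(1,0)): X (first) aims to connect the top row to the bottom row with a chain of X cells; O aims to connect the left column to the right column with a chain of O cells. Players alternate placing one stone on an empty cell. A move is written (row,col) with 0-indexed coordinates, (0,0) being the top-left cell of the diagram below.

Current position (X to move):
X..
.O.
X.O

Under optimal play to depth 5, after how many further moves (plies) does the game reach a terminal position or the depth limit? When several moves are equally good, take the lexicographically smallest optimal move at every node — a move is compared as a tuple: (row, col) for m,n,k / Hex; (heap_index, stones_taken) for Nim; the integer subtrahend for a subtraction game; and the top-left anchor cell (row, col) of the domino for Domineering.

p1 X@[X../.O./X.O]: (0,1)[XX./.O./X.O]-1 (0,2)[X.X/.O./X.O]-1 (1,0)[X../XO./X.O]+1* (1,2)[X../.OX/X.O]-1 (2,1)[X../.O./XXO]-1
p2 O@[X../XO./X.O] terminal -1; root [X../.O./X.O] d5

PV length from [X../.O./X.O]: 1 ply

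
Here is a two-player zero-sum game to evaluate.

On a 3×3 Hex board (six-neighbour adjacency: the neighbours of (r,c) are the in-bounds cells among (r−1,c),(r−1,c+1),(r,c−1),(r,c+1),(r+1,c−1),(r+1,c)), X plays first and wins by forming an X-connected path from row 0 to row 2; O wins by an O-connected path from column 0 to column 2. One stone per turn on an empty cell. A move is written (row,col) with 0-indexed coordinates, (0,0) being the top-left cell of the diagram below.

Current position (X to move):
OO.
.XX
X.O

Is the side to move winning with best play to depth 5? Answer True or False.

X winning at [OO./.XX/X.O]: True

p1 X@[OO./.XX/X.O]: (0,2)[OOX/.XX/X.O]+1* (1,0)[OO./XXX/X.O]-1 (2,1)[OO./.XX/XXO]-1
p2 O@[OOX/.XX/X.O] terminal -1; root [OO./.XX/X.O] d5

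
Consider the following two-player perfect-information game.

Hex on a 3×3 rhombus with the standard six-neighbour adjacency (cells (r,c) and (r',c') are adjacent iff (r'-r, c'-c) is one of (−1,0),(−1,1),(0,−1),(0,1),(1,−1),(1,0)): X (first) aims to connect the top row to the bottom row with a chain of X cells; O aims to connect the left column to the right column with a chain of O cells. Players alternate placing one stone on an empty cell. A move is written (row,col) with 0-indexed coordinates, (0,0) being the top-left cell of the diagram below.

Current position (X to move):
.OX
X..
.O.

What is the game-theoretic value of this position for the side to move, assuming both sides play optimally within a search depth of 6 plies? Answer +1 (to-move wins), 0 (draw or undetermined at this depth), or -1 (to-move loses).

value(.OX/X../.O., X) = +1

ply 1, X at .OX/X../.O. | (0,0)=-1→XOX/X../.O.; (1,1)=-1→.OX/XX./.O.; (1,2)=+1→.OX/X.X/.O.*; (2,0)=+1→.OX/X../XO.; (2,2)=+1→.OX/X../.OX
ply 2, O at .OX/X.X/.O. | (0,0)=-1→OOX/X.X/.O.*; (1,1)=-1→.OX/XOX/.O.; (2,0)=-1→.OX/X.X/OO.; (2,2)=-1→.OX/X.X/.OO
ply 3, X at OOX/X.X/.O. | (1,1)=+1→OOX/XXX/.O.*; (2,0)=+1→OOX/X.X/XO.; (2,2)=+1→OOX/X.X/.OX
ply 4, O at OOX/XXX/.O. | (2,0)=-1→OOX/XXX/OO.*; (2,2)=-1→OOX/XXX/.OO
ply 5, X at OOX/XXX/OO. | (2,2)=+1→OOX/XXX/OOX*
ply 6: OOX/XXX/OOX is terminal -1 (O); from .OX/X../.O. depth 6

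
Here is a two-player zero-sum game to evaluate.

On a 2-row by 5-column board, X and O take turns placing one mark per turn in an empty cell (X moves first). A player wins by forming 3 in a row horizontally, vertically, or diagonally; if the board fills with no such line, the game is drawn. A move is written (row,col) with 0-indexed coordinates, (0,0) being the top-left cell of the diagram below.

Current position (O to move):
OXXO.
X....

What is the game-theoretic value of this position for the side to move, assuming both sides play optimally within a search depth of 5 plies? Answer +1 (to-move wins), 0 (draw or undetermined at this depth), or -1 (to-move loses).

value(OXXO./X...., O) = 0

[OXXO./X....] O move#1: (0,4):+0/OXXOO/X....*, (1,1):+0/OXXO./XO..., (1,2):+0/OXXO./X.O.., (1,3):+0/OXXO./X..O., (1,4):+0/OXXO./X...O
[OXXOO/X....] X move#2: (1,1):+0/OXXOO/XX...*, (1,2):+0/OXXOO/X.X.., (1,3):+0/OXXOO/X..X., (1,4):+0/OXXOO/X...X
[OXXOO/XX...] O move#3: (1,2):+0/OXXOO/XXO..*, (1,3):-1/OXXOO/XX.O., (1,4):-1/OXXOO/XX..O
[OXXOO/XXO..] X move#4: (1,3):+0/OXXOO/XXOX.*, (1,4):+0/OXXOO/XXO.X
[OXXOO/XXOX.] O move#5: (1,4):+0/OXXOO/XXOXO*
[OXXOO/XXOXO] end (terminal +0, X#6); searched OXXO./X.... to 5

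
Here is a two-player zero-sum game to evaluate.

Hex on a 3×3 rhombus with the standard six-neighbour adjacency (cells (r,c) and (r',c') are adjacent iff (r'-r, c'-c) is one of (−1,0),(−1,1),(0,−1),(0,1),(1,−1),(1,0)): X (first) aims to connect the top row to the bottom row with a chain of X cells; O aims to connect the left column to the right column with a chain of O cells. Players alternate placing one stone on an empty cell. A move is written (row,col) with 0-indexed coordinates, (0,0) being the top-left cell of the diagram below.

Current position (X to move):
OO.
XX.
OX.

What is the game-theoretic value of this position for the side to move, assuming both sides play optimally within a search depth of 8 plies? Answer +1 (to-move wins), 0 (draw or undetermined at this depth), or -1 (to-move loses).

value(OO./XX./OX., X) = +1

p1 X@[OO./XX./OX.]: (0,2)[OOX/XX./OX.]+1* (1,2)[OO./XXX/OX.]-1 (2,2)[OO./XX./OXX]-1
p2 O@[OOX/XX./OX.] terminal -1; root [OO./XX./OX.] d8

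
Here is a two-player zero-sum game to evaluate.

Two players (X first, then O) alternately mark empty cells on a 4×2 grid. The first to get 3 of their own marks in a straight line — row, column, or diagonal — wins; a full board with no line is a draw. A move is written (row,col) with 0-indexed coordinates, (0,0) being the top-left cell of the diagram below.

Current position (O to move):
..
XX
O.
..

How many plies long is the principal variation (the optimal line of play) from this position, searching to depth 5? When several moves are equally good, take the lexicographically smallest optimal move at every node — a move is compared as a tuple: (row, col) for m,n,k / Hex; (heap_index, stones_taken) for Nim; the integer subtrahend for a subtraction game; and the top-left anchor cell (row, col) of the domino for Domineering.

p1 O@[../XX/O./..]: (0,0)[O./XX/O./..]-1 (0,1)[.O/XX/O./..]+0* (2,1)[../XX/OO/..]+0 (3,0)[../XX/O./O.]-1 (3,1)[../XX/O./.O]+0
p2 X@[.O/XX/O./..]: (0,0)[XO/XX/O./..]+0* (2,1)[.O/XX/OX/..]+0 (3,0)[.O/XX/O./X.]+0 (3,1)[.O/XX/O./.X]+0
p3 O@[XO/XX/O./..]: (2,1)[XO/XX/OO/..]+0* (3,0)[XO/XX/O./O.]+0 (3,1)[XO/XX/O./.O]+0
p4 X@[XO/XX/OO/..]: (3,0)[XO/XX/OO/X.]+0* (3,1)[XO/XX/OO/.X]+0
p5 O@[XO/XX/OO/X.]: (3,1)[XO/XX/OO/XO]+0*
p6 X@[XO/XX/OO/XO] terminal +0; root [../XX/O./..] d5

PV length from [../XX/O./..]: 5 plies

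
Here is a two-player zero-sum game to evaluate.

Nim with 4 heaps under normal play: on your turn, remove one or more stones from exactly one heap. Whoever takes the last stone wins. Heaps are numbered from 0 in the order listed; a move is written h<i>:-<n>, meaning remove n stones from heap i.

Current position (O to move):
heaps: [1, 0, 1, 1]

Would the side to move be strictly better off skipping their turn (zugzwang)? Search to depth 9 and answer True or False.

zugzwang((1,0,1,1), O) = False

[(1,0,1,1)] O move#1: h0:-1:+1/(0,0,1,1)*, h2:-1:+1/(1,0,0,1), h3:-1:+1/(1,0,1,0)
[(0,0,1,1)] X move#2: h2:-1:-1/(0,0,0,1)*, h3:-1:-1/(0,0,1,0)
[(0,0,0,1)] O move#3: h3:-1:+1/(0,0,0,0)*
[(0,0,0,0)] end (terminal -1, X#4); searched (1,0,1,1) to 9
suppose O passes — search the same position with X to move:
pass> [(1,0,1,1)] X move#1: h0:-1:+1/(0,0,1,1)*, h2:-1:+1/(1,0,0,1), h3:-1:+1/(1,0,1,0)
pass> [(0,0,1,1)] O move#2: h2:-1:-1/(0,0,0,1)*, h3:-1:-1/(0,0,1,0)
pass> [(0,0,0,1)] X move#3: h3:-1:+1/(0,0,0,0)*
pass> [(0,0,0,0)] end (terminal -1, O#4); searched (1,0,1,1) to 9
for O: play +1, pass -1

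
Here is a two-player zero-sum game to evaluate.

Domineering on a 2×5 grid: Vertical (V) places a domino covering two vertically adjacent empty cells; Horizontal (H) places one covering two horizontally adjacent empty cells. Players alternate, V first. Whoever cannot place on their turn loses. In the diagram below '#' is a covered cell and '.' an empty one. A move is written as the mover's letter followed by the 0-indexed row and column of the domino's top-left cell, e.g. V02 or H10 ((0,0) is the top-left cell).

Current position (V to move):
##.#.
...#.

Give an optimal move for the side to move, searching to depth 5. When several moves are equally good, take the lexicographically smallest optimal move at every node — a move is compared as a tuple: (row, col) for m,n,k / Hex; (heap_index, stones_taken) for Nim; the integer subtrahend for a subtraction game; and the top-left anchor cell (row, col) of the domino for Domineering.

p1 V@[##.#./...#.]: V02[####./..##.]+1* V04[##.##/...##]-1
p2 H@[####./..##.]: H10[####./####.]-1*
p3 V@[####./####.]: V04[#####/#####]+1*
p4 H@[#####/#####] terminal -1; root [##.#./...#.] d5

V's best at [##.#./...#.]: V02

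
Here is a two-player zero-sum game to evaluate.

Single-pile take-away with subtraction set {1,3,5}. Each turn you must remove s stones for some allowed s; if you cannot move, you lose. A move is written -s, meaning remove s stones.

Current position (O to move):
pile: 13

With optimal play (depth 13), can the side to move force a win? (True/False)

O winning at [13]: True

ply 1, O at 13 | -1=+1→12*; -3=+1→10; -5=+1→8
ply 2, X at 12 | -1=-1→11*; -3=-1→9; -5=-1→7
ply 3, O at 11 | -1=+1→10*; -3=+1→8; -5=+1→6
ply 4, X at 10 | -1=-1→9*; -3=-1→7; -5=-1→5
ply 5, O at 9 | -1=+1→8*; -3=+1→6; -5=+1→4
ply 6, X at 8 | -1=-1→7*; -3=-1→5; -5=-1→3
ply 7, O at 7 | -1=+1→6*; -3=+1→4; -5=+1→2
ply 8, X at 6 | -1=-1→5*; -3=-1→3; -5=-1→1
ply 9, O at 5 | -1=+1→4*; -3=+1→2; -5=+1→0
ply 10, X at 4 | -1=-1→3*; -3=-1→1
ply 11, O at 3 | -1=+1→2*; -3=+1→0
ply 12, X at 2 | -1=-1→1*
ply 13, O at 1 | -1=+1→0*
ply 14: 0 is terminal -1 (X); from 13 depth 13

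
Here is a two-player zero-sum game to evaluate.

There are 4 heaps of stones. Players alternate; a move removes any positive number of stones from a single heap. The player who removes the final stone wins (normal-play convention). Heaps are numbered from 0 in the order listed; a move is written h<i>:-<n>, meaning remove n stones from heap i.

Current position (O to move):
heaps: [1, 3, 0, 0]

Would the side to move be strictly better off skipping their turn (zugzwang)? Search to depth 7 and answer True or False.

[(1,3,0,0)] O move#1: h0:-1:-1/(0,3,0,0), h1:-1:-1/(1,2,0,0), h1:-2:+1/(1,1,0,0)*, h1:-3:-1/(1,0,0,0)
[(1,1,0,0)] X move#2: h0:-1:-1/(0,1,0,0)*, h1:-1:-1/(1,0,0,0)
[(0,1,0,0)] O move#3: h1:-1:+1/(0,0,0,0)*
[(0,0,0,0)] end (terminal -1, X#4); searched (1,3,0,0) to 7
suppose O passes — search the same position with X to move:
pass> [(1,3,0,0)] X move#1: h0:-1:-1/(0,3,0,0), h1:-1:-1/(1,2,0,0), h1:-2:+1/(1,1,0,0)*, h1:-3:-1/(1,0,0,0)
pass> [(1,1,0,0)] O move#2: h0:-1:-1/(0,1,0,0)*, h1:-1:-1/(1,0,0,0)
pass> [(0,1,0,0)] X move#3: h1:-1:+1/(0,0,0,0)*
pass> [(0,0,0,0)] end (terminal -1, O#4); searched (1,3,0,0) to 7
for O: play +1, pass -1

zugzwang((1,3,0,0), O) = False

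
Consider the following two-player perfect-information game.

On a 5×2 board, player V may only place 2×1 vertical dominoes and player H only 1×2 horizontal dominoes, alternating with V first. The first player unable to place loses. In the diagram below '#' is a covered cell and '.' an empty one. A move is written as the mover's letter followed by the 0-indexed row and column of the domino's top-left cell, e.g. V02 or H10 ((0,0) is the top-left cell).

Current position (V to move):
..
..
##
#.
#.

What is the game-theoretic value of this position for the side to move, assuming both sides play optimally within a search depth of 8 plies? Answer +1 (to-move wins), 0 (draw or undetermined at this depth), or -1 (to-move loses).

p1 V@[../../##/#./#.]: V00[#./#./##/#./#.]+1* V01[.#/.#/##/#./#.]+1 V31[../../##/##/##]-1
p2 H@[#./#./##/#./#.] terminal -1; root [../../##/#./#.] d8

value(../../##/#./#., V) = +1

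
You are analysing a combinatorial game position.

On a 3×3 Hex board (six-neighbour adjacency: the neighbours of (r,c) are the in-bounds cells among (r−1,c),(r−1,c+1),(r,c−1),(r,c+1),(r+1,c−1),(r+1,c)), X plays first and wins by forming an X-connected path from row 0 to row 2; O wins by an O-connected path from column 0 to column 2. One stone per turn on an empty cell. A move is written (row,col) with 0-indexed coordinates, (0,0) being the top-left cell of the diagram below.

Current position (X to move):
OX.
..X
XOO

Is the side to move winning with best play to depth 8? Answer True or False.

[OX./..X/XOO] X move#1: (0,2):+1/OXX/..X/XOO*, (1,0):+1/OX./X.X/XOO, (1,1):+1/OX./.XX/XOO
[OXX/..X/XOO] O move#2: (1,0):-1/OXX/O.X/XOO*, (1,1):-1/OXX/.OX/XOO
[OXX/O.X/XOO] X move#3: (1,1):+1/OXX/OXX/XOO*
[OXX/OXX/XOO] end (terminal -1, O#4); searched OX./..X/XOO to 8

X winning at [OX./..X/XOO]: True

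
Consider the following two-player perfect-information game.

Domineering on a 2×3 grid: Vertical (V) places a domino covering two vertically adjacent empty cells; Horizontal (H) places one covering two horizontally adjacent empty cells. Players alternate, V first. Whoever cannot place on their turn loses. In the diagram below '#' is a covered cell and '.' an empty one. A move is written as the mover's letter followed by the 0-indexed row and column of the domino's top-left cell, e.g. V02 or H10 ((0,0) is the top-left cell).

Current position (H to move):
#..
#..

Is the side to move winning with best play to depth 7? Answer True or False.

[#../#..] H move#1: H01:+1/###/#..*, H11:+1/#../###
[###/#..] end (terminal -1, V#2); searched #../#.. to 7

H winning at [#../#..]: True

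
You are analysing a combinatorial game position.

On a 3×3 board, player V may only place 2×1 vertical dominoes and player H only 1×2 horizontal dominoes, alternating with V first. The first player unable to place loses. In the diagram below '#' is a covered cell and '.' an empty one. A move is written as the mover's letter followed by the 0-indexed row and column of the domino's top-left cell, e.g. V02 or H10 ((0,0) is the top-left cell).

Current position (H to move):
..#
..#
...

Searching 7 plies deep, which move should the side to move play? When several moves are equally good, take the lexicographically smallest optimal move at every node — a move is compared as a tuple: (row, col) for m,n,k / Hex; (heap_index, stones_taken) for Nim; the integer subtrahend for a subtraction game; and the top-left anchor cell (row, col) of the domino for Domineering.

H's best at [..#/..#/...]: H10

p1 H@[..#/..#/...]: H00[###/..#/...]-1 H10[..#/###/...]+1* H20[..#/..#/##.]-1 H21[..#/..#/.##]-1
p2 V@[..#/###/...] terminal -1; root [..#/..#/...] d7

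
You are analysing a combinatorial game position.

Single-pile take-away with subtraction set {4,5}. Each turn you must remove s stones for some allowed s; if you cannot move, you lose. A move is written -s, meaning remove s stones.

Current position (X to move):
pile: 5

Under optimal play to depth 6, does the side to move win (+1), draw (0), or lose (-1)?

[5] X move#1: -4:+1/1*, -5:+1/0
[1] end (terminal -1, O#2); searched 5 to 6

value(5, X) = +1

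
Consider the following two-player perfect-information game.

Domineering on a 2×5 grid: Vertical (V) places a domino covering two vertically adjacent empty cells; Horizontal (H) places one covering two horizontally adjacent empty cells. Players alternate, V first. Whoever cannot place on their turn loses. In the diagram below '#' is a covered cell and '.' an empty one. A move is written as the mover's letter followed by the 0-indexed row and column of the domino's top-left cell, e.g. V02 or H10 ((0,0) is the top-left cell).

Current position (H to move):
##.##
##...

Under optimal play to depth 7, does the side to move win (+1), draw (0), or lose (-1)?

value(##.##/##..., H) = +1

p1 H@[##.##/##...]: H12[##.##/####.]+1* H13[##.##/##.##]-1
p2 V@[##.##/####.] terminal -1; root [##.##/##...] d7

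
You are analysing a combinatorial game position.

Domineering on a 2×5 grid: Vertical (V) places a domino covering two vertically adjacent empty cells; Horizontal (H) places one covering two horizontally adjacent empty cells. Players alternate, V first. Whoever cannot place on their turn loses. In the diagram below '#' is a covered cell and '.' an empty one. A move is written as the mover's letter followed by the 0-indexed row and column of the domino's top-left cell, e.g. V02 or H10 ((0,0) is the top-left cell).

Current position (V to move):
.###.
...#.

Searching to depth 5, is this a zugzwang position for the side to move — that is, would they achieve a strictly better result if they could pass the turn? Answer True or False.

[.###./...#.] V move#1: V00:+1/####./#..#.*, V04:-1/.####/...##
[####./#..#.] H move#2: H11:-1/####./####.*
[####./####.] V move#3: V04:+1/#####/#####*
[#####/#####] end (terminal -1, H#4); searched .###./...#. to 5
pass branch (H moves first from the same position):
  | [.###./...#.] H move#1: H10:-1/.###./##.#.*, H11:-1/.###./.###.
  | [.###./##.#.] V move#2: V04:+1/.####/##.##*
  | [.####/##.##] end (terminal -1, H#3); searched .###./...#. to 5
V moving scores +1; V passing scores +1

zugzwang(.###./...#., V) = False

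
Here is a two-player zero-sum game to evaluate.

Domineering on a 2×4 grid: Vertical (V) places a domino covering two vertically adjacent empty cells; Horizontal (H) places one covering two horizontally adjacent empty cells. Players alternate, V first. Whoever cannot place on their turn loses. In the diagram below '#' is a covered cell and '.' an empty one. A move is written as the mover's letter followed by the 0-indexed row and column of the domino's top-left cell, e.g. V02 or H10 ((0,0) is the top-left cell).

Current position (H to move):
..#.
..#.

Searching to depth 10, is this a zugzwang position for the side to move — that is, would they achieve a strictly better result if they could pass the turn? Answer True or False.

zugzwang(..#./..#., H) = False

ply 1, H at ..#./..#. | H00=+1→###./..#.*; H10=+1→..#./###.
ply 2, V at ###./..#. | V03=-1→####/..##*
ply 3, H at ####/..## | H10=+1→####/####*
ply 4: ####/#### is terminal -1 (V); from ..#./..#. depth 10
if H skipped the turn, V would face:
~ ply 1, V at ..#./..#. | V00=+1→#.#./#.#.*; V01=+1→.##./.##.; V03=-1→..##/..##
~ ply 2: #.#./#.#. is terminal -1 (H); from ..#./..#. depth 10
compare (H): move=+1 vs pass=-1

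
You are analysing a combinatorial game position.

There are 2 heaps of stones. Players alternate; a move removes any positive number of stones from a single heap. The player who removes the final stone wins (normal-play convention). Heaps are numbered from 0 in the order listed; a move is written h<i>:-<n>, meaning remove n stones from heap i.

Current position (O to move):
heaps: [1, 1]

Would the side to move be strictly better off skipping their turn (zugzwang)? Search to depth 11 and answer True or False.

zugzwang((1,1), O) = True

ply 1, O at (1,1) | h0:-1=-1→(0,1)*; h1:-1=-1→(1,0)
ply 2, X at (0,1) | h1:-1=+1→(0,0)*
ply 3: (0,0) is terminal -1 (O); from (1,1) depth 11
if O skipped the turn, X would face:
~ ply 1, X at (1,1) | h0:-1=-1→(0,1)*; h1:-1=-1→(1,0)
~ ply 2, O at (0,1) | h1:-1=+1→(0,0)*
~ ply 3: (0,0) is terminal -1 (X); from (1,1) depth 11
compare (O): move=-1 vs pass=+1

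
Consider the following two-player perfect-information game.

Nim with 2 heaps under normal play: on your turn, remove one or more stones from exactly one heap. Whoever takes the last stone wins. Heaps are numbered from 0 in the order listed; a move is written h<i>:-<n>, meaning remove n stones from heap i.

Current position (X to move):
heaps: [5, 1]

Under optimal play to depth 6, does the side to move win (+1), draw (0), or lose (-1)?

p1 X@[(5,1)]: h0:-1[(4,1)]-1 h0:-2[(3,1)]-1 h0:-3[(2,1)]-1 h0:-4[(1,1)]+1* h0:-5[(0,1)]-1 h1:-1[(5,0)]-1
p2 O@[(1,1)]: h0:-1[(0,1)]-1* h1:-1[(1,0)]-1
p3 X@[(0,1)]: h1:-1[(0,0)]+1*
p4 O@[(0,0)] terminal -1; root [(5,1)] d6

value((5,1), X) = +1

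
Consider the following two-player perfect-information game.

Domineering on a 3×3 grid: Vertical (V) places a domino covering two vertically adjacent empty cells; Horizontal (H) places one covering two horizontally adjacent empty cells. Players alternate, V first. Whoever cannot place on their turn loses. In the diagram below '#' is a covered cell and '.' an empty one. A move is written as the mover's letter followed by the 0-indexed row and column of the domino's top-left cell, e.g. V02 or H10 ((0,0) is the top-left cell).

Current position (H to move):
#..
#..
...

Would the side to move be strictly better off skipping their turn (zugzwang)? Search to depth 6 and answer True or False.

zugzwang(#../#../..., H) = False

ply 1, H at #../#../... | H01=-1→###/#../...; H11=+1→#../###/...*; H20=-1→#../#../##.; H21=-1→#../#../.##
ply 2: #../###/... is terminal -1 (V); from #../#../... depth 6
suppose H passes — search the same position with V to move:
pass> ply 1, V at #../#../... | V01=+1→##./##./...*; V02=+1→#.#/#.#/...; V11=+1→#../##./.#.; V12=+1→#../#.#/..#
pass> ply 2, H at ##./##./... | H20=-1→##./##./##.*; H21=-1→##./##./.##
pass> ply 3, V at ##./##./##. | V02=+1→###/###/##.*; V12=+1→##./###/###
pass> ply 4: ###/###/##. is terminal -1 (H); from #../#../... depth 6
for H: play +1, pass -1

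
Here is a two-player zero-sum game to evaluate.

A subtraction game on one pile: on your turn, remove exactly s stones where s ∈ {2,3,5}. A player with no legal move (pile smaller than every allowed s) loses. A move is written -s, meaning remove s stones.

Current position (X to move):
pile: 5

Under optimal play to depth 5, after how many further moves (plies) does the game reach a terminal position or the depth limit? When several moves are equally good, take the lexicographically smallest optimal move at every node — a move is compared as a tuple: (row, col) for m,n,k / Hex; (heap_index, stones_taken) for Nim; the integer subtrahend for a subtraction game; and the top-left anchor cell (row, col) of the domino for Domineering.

ply 1, X at 5 | -2=-1→3; -3=-1→2; -5=+1→0*
ply 2: 0 is terminal -1 (O); from 5 depth 5

PV length from [5]: 1 ply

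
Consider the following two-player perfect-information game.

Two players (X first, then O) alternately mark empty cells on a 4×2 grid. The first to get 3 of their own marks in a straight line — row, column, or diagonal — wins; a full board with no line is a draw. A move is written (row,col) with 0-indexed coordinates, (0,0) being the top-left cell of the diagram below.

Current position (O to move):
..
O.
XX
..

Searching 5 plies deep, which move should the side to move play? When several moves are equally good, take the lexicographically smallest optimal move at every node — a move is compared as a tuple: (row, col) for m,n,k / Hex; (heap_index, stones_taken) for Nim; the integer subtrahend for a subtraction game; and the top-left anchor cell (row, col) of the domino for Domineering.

[../O./XX/..] O move#1: (0,0):-1/O./O./XX/.., (0,1):+0/.O/O./XX/..*, (1,1):+0/../OO/XX/.., (3,0):-1/../O./XX/O., (3,1):+0/../O./XX/.O
[.O/O./XX/..] X move#2: (0,0):+0/XO/O./XX/..*, (1,1):+0/.O/OX/XX/.., (3,0):+0/.O/O./XX/X., (3,1):+0/.O/O./XX/.X
[XO/O./XX/..] O move#3: (1,1):+0/XO/OO/XX/..*, (3,0):+0/XO/O./XX/O., (3,1):+0/XO/O./XX/.O
[XO/OO/XX/..] X move#4: (3,0):+0/XO/OO/XX/X.*, (3,1):+0/XO/OO/XX/.X
[XO/OO/XX/X.] O move#5: (3,1):+0/XO/OO/XX/XO*
[XO/OO/XX/XO] end (terminal +0, X#6); searched ../O./XX/.. to 5

O's best at [../O./XX/..]: (0,1)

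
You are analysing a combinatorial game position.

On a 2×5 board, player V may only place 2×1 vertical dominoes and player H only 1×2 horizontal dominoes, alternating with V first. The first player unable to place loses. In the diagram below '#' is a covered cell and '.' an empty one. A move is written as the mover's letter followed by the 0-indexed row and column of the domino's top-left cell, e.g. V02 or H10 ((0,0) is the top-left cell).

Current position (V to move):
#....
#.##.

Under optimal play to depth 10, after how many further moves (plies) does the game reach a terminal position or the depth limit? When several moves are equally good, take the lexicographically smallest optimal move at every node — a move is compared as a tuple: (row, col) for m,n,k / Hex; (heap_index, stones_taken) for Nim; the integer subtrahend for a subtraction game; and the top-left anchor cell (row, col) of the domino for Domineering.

p1 V@[#..../#.##.]: V01[##.../####.]-1* V04[#...#/#.###]-1
p2 H@[##.../####.]: H02[####./####.]-1 H03[##.##/####.]+1*
p3 V@[##.##/####.] terminal -1; root [#..../#.##.] d10

PV length from [#..../#.##.]: 2 plies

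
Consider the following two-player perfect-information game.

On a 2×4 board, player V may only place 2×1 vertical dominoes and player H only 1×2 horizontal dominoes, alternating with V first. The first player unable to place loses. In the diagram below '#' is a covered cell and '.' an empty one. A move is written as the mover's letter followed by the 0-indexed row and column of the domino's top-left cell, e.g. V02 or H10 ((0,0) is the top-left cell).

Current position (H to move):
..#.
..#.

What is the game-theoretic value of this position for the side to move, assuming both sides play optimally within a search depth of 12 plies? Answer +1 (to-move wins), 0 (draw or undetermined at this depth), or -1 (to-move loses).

ply 1, H at ..#./..#. | H00=+1→###./..#.*; H10=+1→..#./###.
ply 2, V at ###./..#. | V03=-1→####/..##*
ply 3, H at ####/..## | H10=+1→####/####*
ply 4: ####/#### is terminal -1 (V); from ..#./..#. depth 12

value(..#./..#., H) = +1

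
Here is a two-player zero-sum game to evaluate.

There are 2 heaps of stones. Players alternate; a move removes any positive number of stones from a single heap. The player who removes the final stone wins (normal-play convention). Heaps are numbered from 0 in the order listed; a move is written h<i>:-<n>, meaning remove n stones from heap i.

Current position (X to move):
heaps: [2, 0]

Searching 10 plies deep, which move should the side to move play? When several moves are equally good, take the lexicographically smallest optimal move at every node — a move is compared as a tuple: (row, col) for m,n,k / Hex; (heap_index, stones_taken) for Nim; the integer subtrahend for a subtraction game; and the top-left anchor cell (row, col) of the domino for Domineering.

ply 1, X at (2,0) | h0:-1=-1→(1,0); h0:-2=+1→(0,0)*
ply 2: (0,0) is terminal -1 (O); from (2,0) depth 10

X's best at [(2,0)]: h0:-2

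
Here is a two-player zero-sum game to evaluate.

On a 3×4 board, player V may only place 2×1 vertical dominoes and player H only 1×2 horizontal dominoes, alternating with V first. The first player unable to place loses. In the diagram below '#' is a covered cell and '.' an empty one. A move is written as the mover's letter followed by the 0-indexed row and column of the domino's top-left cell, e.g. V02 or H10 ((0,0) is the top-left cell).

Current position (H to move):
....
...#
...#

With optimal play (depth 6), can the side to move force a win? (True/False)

[..../...#/...#] H move#1: H00:-1/##../...#/...#, H01:-1/.##./...#/...#, H02:-1/..##/...#/...#, H10:+1/..../##.#/...#*, H11:+1/..../.###/...#, H20:-1/..../...#/##.#, H21:-1/..../...#/.###
[..../##.#/...#] V move#2: V02:-1/..#./####/...#*, V12:-1/..../####/..##
[..#./####/...#] H move#3: H00:+1/###./####/...#*, H20:+1/..#./####/##.#, H21:+1/..#./####/.###
[###./####/...#] end (terminal -1, V#4); searched ..../...#/...# to 6

H winning at [..../...#/...#]: True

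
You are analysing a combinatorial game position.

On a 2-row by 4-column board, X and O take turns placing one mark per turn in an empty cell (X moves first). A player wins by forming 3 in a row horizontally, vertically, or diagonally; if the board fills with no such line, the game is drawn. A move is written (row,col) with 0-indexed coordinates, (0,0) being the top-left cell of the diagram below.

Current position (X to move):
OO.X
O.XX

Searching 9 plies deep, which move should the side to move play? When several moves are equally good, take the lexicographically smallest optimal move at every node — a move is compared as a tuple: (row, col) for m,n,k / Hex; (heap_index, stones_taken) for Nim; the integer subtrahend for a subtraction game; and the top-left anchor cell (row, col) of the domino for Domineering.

X's best at [OO.X/O.XX]: (1,1)

ply 1, X at OO.X/O.XX | (0,2)=+0→OOXX/O.XX; (1,1)=+1→OO.X/OXXX*
ply 2: OO.X/OXXX is terminal -1 (O); from OO.X/O.XX depth 9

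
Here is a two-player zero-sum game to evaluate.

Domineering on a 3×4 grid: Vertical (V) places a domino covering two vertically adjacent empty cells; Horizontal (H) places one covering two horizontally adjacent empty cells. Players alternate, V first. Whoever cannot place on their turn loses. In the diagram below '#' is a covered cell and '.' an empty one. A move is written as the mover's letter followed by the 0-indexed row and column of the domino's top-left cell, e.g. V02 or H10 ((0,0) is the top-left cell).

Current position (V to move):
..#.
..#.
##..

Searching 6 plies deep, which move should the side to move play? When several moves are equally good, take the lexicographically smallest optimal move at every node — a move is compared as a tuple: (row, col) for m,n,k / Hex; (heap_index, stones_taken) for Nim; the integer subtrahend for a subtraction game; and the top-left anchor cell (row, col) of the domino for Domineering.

ply 1, V at ..#./..#./##.. | V00=+1→#.#./#.#./##..*; V01=+1→.##./.##./##..; V03=-1→..##/..##/##..; V13=-1→..#./..##/##.#
ply 2, H at #.#./#.#./##.. | H22=-1→#.#./#.#./####*
ply 3, V at #.#./#.#./#### | V01=+1→###./###./####*; V03=+1→#.##/#.##/####
ply 4: ###./###./#### is terminal -1 (H); from ..#./..#./##.. depth 6

V's best at [..#./..#./##..]: V00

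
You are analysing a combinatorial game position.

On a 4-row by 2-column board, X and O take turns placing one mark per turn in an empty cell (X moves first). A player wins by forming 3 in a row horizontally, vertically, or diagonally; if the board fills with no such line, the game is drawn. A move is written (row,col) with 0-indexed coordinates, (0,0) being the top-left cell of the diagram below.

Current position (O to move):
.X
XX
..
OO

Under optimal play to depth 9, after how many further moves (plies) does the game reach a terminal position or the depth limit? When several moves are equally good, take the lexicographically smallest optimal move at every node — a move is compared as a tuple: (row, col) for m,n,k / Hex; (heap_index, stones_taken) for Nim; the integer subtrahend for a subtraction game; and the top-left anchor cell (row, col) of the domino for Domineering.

p1 O@[.X/XX/../OO]: (0,0)[OX/XX/../OO]-1 (2,0)[.X/XX/O./OO]-1 (2,1)[.X/XX/.O/OO]+0*
p2 X@[.X/XX/.O/OO]: (0,0)[XX/XX/.O/OO]+0* (2,0)[.X/XX/XO/OO]+0
p3 O@[XX/XX/.O/OO]: (2,0)[XX/XX/OO/OO]+0*
p4 X@[XX/XX/OO/OO] terminal +0; root [.X/XX/../OO] d9

PV length from [.X/XX/../OO]: 3 plies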